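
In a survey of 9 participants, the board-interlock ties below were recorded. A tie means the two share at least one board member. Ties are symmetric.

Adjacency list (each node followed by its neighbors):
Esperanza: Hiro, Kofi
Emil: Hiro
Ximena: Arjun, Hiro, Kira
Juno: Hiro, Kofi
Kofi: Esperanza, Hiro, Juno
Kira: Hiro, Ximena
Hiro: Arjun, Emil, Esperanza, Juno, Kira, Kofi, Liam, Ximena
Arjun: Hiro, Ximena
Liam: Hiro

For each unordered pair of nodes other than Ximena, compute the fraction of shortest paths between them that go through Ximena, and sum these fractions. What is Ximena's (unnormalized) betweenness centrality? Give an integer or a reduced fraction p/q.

Pairs whose geodesics pass through Ximena — Arjun–Kira: 1/2.
All other pairs contribute 0.
Summing the contributions gives betweenness(Ximena) = 1/2.

1/2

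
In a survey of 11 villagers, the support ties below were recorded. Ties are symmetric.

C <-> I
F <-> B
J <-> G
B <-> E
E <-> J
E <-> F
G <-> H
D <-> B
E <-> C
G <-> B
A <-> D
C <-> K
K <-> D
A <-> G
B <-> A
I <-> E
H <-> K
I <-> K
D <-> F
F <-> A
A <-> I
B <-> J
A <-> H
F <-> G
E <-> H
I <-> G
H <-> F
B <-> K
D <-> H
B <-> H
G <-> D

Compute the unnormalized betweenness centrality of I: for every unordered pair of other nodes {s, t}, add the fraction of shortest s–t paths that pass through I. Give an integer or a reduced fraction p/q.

16/5

Pairs whose geodesics pass through I — E–K: 1/4; E–G: 1/5; E–A: 1/4; K–G: 1/4; K–A: 1/4; C–G: 1; C–A: 1.
All other pairs contribute 0.
Summing the contributions gives betweenness(I) = 16/5.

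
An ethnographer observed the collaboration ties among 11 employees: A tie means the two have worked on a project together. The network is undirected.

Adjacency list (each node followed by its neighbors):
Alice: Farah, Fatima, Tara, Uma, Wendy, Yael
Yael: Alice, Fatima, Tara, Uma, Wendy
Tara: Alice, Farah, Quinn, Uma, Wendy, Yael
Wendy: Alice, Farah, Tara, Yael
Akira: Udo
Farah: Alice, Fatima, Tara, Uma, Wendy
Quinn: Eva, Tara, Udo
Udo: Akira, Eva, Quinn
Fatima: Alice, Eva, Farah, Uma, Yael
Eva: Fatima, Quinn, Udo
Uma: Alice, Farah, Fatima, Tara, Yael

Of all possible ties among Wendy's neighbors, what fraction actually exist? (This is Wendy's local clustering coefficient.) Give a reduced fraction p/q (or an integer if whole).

5/6

Wendy's neighbors: Alice, Farah, Tara, and Yael (k = 4).
Possible neighbor pairs: C(4,2) = 6. Edges among them: Alice–Farah, Alice–Tara, Alice–Yael, Farah–Tara, Tara–Yael → e = 5.
Clustering(Wendy) = 5/6.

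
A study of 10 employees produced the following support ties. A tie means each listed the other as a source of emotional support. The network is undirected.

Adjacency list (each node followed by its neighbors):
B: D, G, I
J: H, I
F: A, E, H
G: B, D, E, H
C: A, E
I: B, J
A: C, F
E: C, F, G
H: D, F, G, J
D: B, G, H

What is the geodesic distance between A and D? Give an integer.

3

One shortest route is A – F – H – D, which uses 3 edges, and at distance 2 from A we only reach {E, H}, which does not include D. So d(A,D) = 3.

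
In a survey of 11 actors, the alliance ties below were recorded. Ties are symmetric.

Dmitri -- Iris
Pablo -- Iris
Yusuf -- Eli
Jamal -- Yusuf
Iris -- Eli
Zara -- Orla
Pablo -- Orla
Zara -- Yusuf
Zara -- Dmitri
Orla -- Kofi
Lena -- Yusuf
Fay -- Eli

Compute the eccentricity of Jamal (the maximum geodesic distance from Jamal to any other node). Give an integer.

Distances from Jamal: Dmitri:3, Eli:2, Fay:3, Iris:3, Kofi:4, Lena:2, Orla:3, Pablo:4, Yusuf:1, Zara:2.
The largest is 4 (to Pablo and Kofi), so the eccentricity of Jamal is 4.

4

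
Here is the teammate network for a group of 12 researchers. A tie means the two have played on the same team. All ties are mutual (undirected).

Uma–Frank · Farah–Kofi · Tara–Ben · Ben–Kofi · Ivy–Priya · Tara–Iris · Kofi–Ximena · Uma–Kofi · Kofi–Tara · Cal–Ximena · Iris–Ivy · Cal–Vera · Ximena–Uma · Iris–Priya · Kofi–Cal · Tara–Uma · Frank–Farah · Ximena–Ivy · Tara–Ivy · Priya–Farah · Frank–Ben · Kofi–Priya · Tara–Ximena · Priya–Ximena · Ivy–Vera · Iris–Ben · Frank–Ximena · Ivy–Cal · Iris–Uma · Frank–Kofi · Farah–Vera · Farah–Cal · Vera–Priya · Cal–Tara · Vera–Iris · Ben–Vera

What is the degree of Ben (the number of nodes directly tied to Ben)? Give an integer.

5

Ben is directly tied to Frank, Iris, Kofi, Tara, and Vera. That is 5 neighbors, so the degree of Ben is 5.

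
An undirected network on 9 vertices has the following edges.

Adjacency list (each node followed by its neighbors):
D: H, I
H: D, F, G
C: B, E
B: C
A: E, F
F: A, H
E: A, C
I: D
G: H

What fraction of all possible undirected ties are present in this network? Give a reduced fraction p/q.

2/9

There are 8 edges and 9 nodes, so the maximum possible is C(9,2) = 36.
Density = 8/36 = 2/9.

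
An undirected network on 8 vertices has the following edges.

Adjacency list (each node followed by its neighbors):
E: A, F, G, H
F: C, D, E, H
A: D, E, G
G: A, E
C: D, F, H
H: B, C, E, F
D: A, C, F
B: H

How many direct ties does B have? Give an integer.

1

B is directly tied to H. That is 1 neighbor, so the degree of B is 1.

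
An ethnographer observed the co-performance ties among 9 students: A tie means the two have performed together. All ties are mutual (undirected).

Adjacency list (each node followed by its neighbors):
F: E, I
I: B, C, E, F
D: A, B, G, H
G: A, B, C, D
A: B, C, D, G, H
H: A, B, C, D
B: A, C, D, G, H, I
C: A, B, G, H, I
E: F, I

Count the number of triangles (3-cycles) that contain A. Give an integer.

A's neighbors: B, C, D, G, and H.
Neighbor pairs that are themselves tied: A–B–C; A–B–D; A–B–G; A–B–H; A–C–G; A–C–H; A–D–G; A–D–H. Each forms one triangle with A, for 8 in total.

8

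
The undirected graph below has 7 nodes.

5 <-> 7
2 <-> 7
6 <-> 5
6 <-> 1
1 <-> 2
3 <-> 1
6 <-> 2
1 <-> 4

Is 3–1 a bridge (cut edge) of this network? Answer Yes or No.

Without the 3–1 edge there is no alternate route between 3 and 1, so the network disconnects. It is a bridge.

Yes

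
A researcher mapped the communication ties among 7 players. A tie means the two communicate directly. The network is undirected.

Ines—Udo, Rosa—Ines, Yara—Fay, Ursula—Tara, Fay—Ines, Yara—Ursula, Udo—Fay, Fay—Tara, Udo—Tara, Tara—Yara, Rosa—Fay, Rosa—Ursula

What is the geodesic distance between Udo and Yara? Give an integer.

One shortest route is Udo – Fay – Yara, which uses 2 edges, and Udo and Yara are not directly tied, so nothing shorter exists. So d(Udo,Yara) = 2.

2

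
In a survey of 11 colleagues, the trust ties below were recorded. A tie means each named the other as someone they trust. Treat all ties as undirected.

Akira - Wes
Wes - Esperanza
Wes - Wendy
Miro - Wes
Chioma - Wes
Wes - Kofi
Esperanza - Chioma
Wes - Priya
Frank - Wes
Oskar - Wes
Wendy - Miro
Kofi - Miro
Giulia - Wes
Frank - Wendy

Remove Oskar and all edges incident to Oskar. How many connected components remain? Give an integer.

Oskar's neighbors (Wes) remain reachable from one another through other ties, so the rest of the network stays in one piece.

1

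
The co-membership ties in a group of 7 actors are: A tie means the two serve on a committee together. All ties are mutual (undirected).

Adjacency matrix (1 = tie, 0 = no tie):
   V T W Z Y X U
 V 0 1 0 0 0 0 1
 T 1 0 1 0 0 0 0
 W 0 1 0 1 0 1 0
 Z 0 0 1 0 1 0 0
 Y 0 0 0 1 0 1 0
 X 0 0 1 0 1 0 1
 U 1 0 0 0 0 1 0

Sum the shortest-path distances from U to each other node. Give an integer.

11

Distances from U: T:2, V:1, W:2, X:1, Y:2, Z:3.
Sum = 2 + 1 + 2 + 1 + 2 + 3 = 11.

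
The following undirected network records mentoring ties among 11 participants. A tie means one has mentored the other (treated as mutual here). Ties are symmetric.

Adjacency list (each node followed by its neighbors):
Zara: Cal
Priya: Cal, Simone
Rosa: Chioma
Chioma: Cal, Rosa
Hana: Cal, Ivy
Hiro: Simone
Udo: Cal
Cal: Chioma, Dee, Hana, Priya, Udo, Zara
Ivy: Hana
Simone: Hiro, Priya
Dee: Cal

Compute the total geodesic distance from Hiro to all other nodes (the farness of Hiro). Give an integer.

Distances from Hiro: Cal:3, Chioma:4, Dee:4, Hana:4, Ivy:5, Priya:2, Rosa:5, Simone:1, Udo:4, Zara:4.
Sum = 3 + 4 + 4 + 4 + 5 + 2 + 5 + 1 + 4 + 4 = 36.

36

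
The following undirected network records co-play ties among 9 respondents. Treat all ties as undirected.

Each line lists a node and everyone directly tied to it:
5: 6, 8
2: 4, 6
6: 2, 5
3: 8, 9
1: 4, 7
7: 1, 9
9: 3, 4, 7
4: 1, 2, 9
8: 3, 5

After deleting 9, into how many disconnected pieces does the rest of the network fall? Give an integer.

1

9's neighbors (3, 4, and 7) remain reachable from one another through other ties, so the rest of the network stays in one piece.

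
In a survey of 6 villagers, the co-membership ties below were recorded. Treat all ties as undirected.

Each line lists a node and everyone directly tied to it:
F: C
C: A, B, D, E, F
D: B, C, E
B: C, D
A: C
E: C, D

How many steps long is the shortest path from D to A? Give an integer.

One shortest route is D – C – A, which uses 2 edges, and D and A are not directly tied, so nothing shorter exists. So d(D,A) = 2.

2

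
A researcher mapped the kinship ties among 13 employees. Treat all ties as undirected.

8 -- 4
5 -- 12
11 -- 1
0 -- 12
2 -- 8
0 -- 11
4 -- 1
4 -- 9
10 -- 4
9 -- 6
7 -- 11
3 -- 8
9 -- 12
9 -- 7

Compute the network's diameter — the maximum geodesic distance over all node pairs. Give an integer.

Eccentricity of each node (its greatest distance to any other): 0:5, 1:4, 2:5, 3:5, 4:3, 5:5, 6:4, 7:4, 8:4, 9:3, 10:4, 11:4, 12:4.
The maximum eccentricity is 5, realized for instance by the pair 2–0 via 2 – 8 – 4 – 9 – 12 – 0. So the diameter is 5.

5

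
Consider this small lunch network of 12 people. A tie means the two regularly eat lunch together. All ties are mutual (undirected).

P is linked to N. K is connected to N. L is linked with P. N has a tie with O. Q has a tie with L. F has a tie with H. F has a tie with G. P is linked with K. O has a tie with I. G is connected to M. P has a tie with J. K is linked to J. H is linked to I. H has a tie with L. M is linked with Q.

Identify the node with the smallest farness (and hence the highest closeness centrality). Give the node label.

L

Farness (sum of distances to all others) for each node — F:29, G:35, H:23, I:28, J:32, K:29, L:21, M:33, N:28, O:30, P:23, Q:27.
The smallest farness is 21, for L, so L has the highest closeness.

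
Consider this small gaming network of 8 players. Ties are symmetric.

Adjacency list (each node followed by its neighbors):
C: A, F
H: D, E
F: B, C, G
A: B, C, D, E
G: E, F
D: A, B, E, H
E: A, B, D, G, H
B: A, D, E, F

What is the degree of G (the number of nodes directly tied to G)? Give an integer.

G is directly tied to E and F. That is 2 neighbors, so the degree of G is 2.

2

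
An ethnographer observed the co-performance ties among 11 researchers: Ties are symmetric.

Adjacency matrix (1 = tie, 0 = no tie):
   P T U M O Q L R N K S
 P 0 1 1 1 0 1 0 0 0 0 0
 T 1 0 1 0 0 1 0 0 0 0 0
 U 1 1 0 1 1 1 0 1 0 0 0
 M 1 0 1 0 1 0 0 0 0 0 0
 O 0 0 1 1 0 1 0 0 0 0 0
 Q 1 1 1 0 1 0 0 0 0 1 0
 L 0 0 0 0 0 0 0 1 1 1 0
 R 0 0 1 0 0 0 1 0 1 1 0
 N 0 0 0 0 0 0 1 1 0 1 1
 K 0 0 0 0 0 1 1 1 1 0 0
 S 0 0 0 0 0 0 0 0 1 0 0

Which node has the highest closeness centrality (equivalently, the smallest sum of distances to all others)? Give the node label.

U

Farness (sum of distances to all others) for each node — K:17, L:21, M:22, N:20, O:21, P:20, Q:16, R:16, S:29, T:21, U:15.
The smallest farness is 15, for U, so U has the highest closeness.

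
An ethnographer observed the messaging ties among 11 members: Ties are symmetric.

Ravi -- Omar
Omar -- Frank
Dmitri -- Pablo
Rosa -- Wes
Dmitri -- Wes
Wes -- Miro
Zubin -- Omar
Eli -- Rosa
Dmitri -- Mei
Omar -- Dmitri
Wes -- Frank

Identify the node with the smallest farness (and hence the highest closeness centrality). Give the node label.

Dmitri

Farness (sum of distances to all others) for each node — Dmitri:17, Eli:34, Frank:21, Mei:26, Miro:27, Omar:20, Pablo:26, Ravi:29, Rosa:25, Wes:18, Zubin:29.
The smallest farness is 17, for Dmitri, so Dmitri has the highest closeness.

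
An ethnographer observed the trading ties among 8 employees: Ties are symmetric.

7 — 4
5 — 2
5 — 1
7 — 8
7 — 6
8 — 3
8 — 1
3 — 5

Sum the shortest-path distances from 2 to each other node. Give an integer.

Distances from 2: 1:2, 3:2, 4:5, 5:1, 6:5, 7:4, 8:3.
Sum = 2 + 2 + 5 + 1 + 5 + 4 + 3 = 22.

22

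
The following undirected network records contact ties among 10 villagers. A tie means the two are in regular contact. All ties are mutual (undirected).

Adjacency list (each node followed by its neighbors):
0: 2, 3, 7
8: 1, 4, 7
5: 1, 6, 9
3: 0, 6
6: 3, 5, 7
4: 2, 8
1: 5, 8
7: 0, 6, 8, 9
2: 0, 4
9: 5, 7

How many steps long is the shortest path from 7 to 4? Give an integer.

2

One shortest route is 7 – 8 – 4, which uses 2 edges, and 7 and 4 are not directly tied, so nothing shorter exists. So d(7,4) = 2.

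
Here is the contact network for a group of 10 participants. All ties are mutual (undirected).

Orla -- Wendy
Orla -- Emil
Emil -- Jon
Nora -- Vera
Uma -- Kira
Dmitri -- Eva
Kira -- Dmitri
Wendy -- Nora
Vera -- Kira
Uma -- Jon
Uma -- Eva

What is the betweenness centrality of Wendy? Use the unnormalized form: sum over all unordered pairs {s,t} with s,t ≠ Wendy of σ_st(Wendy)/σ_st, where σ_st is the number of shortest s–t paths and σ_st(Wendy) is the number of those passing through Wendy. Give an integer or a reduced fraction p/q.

29/6

Pairs whose geodesics pass through Wendy — Emil–Nora: 1; Emil–Vera: 1/2; Orla–Nora: 1; Orla–Vera: 1; Orla–Kira: 1/2; Orla–Dmitri: 1/3; Nora–Jon: 1/2.
All other pairs contribute 0.
Summing the contributions gives betweenness(Wendy) = 29/6.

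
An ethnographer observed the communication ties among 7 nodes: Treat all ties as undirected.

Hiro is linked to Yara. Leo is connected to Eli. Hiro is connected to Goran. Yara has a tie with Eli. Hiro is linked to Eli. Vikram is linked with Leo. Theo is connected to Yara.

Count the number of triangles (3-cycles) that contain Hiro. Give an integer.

1

Hiro's neighbors: Eli, Goran, and Yara.
Neighbor pairs that are themselves tied: Hiro–Eli–Yara. Each forms one triangle with Hiro, for 1 in total.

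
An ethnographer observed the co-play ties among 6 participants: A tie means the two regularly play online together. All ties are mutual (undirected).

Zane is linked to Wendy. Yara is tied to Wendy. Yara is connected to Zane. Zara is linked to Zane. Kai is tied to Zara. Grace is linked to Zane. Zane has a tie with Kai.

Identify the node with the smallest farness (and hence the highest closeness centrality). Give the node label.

Zane

Farness (sum of distances to all others) for each node — Grace:9, Kai:8, Wendy:8, Yara:8, Zane:5, Zara:8.
The smallest farness is 5, for Zane, so Zane has the highest closeness.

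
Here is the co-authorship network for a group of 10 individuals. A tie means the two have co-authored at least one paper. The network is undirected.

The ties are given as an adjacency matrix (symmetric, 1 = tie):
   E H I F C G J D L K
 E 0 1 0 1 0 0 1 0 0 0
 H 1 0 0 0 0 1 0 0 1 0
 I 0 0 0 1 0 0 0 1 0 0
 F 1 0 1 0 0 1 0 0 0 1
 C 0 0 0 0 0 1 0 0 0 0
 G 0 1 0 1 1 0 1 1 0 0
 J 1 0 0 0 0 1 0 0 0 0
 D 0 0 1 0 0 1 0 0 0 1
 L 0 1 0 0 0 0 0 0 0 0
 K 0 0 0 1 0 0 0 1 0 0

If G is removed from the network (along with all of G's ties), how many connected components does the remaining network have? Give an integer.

Without G, the remaining ties split the others into: {D, E, F, H, I, J, K, L}; {C}.
That's 2 separate components.

2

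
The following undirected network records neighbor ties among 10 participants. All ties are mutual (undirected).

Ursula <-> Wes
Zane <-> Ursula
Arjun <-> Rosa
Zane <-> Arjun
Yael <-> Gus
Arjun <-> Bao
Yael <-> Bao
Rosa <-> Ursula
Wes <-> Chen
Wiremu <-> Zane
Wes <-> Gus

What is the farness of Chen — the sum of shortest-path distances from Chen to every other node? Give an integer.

Distances from Chen: Arjun:4, Bao:4, Gus:2, Rosa:3, Ursula:2, Wes:1, Wiremu:4, Yael:3, Zane:3.
Sum = 4 + 4 + 2 + 3 + 2 + 1 + 4 + 3 + 3 = 26.

26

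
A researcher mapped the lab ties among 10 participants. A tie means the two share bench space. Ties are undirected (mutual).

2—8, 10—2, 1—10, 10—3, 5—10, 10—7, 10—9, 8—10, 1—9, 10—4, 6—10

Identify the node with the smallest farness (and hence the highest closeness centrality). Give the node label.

Farness (sum of distances to all others) for each node — 1:16, 2:16, 3:17, 4:17, 5:17, 6:17, 7:17, 8:16, 9:16, 10:9.
The smallest farness is 9, for 10, so 10 has the highest closeness.

10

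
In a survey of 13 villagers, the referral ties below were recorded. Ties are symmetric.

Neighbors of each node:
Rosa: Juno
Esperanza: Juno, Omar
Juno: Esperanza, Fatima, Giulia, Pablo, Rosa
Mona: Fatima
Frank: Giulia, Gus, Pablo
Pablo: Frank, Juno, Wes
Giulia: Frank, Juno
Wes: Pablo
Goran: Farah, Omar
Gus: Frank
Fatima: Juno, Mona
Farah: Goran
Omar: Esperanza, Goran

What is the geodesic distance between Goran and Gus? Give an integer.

6

One shortest route is Goran – Omar – Esperanza – Juno – Giulia – Frank – Gus, which uses 6 edges, and at distance 5 from Goran we only reach {Frank, Mona, Wes}, which does not include Gus. So d(Goran,Gus) = 6.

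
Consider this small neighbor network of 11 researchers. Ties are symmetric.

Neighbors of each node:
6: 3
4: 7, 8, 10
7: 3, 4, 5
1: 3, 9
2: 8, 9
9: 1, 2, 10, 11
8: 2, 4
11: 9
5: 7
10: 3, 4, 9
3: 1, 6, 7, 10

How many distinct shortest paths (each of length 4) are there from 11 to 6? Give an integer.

2

The shortest distance is 4. The length-4 paths are: 11–9–1–3–6; 11–9–10–3–6.
That gives 2 distinct shortest paths.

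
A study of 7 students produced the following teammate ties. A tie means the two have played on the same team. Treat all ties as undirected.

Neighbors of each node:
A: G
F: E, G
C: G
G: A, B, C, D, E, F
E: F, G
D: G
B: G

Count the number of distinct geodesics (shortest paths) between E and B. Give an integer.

1

The shortest distance is 2, and the only length-2 path is E–G–B. So there is exactly 1 shortest path.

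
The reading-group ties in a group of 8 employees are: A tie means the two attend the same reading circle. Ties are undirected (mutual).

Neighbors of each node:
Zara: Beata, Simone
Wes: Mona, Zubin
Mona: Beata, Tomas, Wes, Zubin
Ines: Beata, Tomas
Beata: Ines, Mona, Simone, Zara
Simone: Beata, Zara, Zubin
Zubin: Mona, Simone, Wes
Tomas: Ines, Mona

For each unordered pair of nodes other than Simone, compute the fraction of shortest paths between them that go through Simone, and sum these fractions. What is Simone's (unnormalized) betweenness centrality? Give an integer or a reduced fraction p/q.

7/3

Pairs whose geodesics pass through Simone — Wes–Zara: 1/2; Zubin–Zara: 1; Zubin–Beata: 1/2; Zubin–Ines: 1/3.
All other pairs contribute 0.
Summing the contributions gives betweenness(Simone) = 7/3.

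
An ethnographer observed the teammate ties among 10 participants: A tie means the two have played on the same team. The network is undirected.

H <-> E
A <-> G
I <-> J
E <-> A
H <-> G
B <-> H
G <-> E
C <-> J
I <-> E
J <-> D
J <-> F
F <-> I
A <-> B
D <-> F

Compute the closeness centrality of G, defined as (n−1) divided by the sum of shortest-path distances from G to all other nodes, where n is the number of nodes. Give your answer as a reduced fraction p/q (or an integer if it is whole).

Distances from G: A:1, B:2, C:4, D:4, E:1, F:3, H:1, I:2, J:3. Sum = 21.
n = 10, so closeness = 9/21 = 3/7.

3/7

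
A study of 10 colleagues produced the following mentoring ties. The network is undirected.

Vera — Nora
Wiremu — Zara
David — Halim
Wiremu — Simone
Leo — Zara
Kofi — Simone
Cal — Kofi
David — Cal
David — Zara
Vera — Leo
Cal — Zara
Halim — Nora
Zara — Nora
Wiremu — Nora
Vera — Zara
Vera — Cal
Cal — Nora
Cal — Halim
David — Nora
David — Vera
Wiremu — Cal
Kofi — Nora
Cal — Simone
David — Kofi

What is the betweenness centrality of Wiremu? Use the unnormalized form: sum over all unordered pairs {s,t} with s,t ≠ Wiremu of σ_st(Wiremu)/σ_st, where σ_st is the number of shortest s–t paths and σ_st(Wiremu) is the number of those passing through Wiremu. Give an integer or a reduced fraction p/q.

Pairs whose geodesics pass through Wiremu — Simone–Nora: 1/3; Simone–Leo: 1/3; Simone–Zara: 1/2.
All other pairs contribute 0.
Summing the contributions gives betweenness(Wiremu) = 7/6.

7/6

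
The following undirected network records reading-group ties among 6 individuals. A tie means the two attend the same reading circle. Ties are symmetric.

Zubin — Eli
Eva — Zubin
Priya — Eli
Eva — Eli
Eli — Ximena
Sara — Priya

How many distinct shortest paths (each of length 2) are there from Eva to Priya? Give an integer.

The shortest distance is 2, and the only length-2 path is Eva–Eli–Priya. So there is exactly 1 shortest path.

1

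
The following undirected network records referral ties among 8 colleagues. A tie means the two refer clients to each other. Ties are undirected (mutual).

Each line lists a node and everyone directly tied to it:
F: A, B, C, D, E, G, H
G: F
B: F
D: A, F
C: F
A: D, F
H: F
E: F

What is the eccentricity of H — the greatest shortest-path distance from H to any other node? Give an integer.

2

Distances from H: A:2, B:2, C:2, D:2, E:2, F:1, G:2.
The largest is 2 (to E, D, A, G, C, and B), so the eccentricity of H is 2.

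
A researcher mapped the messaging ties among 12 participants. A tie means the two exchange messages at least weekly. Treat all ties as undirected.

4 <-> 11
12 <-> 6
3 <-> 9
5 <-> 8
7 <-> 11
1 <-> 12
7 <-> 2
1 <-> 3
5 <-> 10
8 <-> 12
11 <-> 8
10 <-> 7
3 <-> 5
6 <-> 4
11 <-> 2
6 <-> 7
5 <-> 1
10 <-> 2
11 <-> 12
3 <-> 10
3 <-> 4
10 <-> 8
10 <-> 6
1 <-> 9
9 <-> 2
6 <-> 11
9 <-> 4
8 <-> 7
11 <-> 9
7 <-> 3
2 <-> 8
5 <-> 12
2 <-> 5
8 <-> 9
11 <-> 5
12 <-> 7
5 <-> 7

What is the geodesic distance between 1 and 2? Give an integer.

One shortest route is 1 – 9 – 2, which uses 2 edges, and 1 and 2 are not directly tied, so nothing shorter exists. So d(1,2) = 2.

2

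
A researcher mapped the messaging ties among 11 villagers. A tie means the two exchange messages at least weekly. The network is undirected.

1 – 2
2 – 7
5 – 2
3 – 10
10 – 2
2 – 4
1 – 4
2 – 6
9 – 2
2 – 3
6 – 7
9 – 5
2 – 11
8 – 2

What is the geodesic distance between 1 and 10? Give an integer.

One shortest route is 1 – 2 – 10, which uses 2 edges, and 1 and 10 are not directly tied, so nothing shorter exists. So d(1,10) = 2.

2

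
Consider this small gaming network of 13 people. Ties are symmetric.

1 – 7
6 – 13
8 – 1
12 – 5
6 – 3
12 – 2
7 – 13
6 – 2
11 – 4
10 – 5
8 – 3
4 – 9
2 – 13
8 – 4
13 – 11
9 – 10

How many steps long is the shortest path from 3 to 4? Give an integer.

One shortest route is 3 – 8 – 4, which uses 2 edges, and 3 and 4 are not directly tied, so nothing shorter exists. So d(3,4) = 2.

2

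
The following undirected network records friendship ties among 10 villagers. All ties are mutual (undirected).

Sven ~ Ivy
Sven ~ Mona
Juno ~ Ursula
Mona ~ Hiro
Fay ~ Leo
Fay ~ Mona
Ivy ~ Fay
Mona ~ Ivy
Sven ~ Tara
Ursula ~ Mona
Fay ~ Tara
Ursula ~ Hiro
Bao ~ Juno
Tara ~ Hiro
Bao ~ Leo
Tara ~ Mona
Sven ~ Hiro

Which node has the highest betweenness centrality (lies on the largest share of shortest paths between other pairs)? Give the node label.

Fay

Unnormalized betweenness of each node: Bao:2, Fay:134/15, Hiro:11/5, Ivy:13/15, Juno:17/5, Leo:23/5, Mona:89/10, Sven:5/6, Tara:28/15, Ursula:37/5.
Fay has the largest value, 134/15, making it the main broker — the node through which the most shortest paths run.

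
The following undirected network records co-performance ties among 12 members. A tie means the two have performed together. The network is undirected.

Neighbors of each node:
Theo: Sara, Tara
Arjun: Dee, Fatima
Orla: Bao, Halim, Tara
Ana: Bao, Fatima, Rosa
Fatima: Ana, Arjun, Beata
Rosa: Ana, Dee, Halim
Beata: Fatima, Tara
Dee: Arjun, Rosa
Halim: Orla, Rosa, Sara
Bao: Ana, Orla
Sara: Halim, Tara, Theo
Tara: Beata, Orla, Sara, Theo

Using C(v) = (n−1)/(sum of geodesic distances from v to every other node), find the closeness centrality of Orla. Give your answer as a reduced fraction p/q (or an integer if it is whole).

11/23

Distances from Orla: Ana:2, Arjun:4, Bao:1, Beata:2, Dee:3, Fatima:3, Halim:1, Rosa:2, Sara:2, Tara:1, Theo:2. Sum = 23.
n = 12, so closeness = 11/23.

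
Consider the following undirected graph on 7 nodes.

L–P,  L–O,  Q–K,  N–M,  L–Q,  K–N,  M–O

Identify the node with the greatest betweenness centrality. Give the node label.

L

Unnormalized betweenness of each node: K:5/2, L:7, M:5/2, N:2, O:7/2, P:0, Q:7/2.
L has the largest value, 7, making it the main broker — the node through which the most shortest paths run.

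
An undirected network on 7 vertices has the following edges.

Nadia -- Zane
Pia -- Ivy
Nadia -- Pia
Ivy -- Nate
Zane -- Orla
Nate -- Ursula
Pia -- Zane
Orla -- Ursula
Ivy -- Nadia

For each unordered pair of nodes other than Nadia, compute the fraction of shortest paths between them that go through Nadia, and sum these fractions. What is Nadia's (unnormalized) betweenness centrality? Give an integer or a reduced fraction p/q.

Pairs whose geodesics pass through Nadia — Nate–Zane: 1/3; Orla–Ivy: 1/3; Zane–Ivy: 1/2.
All other pairs contribute 0.
Summing the contributions gives betweenness(Nadia) = 7/6.

7/6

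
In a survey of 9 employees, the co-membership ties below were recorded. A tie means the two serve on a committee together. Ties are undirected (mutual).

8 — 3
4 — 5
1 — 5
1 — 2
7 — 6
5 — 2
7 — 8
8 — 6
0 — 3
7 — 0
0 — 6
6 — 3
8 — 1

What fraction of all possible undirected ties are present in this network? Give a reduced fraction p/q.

There are 13 edges and 9 nodes, so the maximum possible is C(9,2) = 36.
Density = 13/36.

13/36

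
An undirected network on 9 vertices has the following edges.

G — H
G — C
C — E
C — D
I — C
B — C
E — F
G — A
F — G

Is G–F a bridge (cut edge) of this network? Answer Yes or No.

No

Even without that edge, G still reaches F via G – C – E – F, so the network stays connected. Not a bridge.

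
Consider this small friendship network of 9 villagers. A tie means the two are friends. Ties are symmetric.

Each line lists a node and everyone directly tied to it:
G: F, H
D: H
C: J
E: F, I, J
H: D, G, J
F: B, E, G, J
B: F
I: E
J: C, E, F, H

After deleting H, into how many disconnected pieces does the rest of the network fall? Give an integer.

Without H, the remaining ties split the others into: {B, C, E, F, G, I, J}; {D}.
That's 2 separate components.

2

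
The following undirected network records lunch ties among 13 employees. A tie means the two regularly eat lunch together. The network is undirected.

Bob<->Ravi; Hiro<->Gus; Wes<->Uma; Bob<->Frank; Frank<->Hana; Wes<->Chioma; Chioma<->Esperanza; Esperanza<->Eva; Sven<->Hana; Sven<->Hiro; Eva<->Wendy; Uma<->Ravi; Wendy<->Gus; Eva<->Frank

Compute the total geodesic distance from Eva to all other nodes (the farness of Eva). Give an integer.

Distances from Eva: Bob:2, Chioma:2, Esperanza:1, Frank:1, Gus:2, Hana:2, Hiro:3, Ravi:3, Sven:3, Uma:4, Wendy:1, Wes:3.
Sum = 2 + 2 + 1 + 1 + 2 + 2 + 3 + 3 + 3 + 4 + 1 + 3 = 27.

27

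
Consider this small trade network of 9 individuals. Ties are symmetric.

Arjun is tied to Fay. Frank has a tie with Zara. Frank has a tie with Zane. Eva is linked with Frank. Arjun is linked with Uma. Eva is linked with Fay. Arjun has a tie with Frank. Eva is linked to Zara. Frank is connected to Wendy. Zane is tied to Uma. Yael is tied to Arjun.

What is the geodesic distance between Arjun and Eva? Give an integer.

One shortest route is Arjun – Fay – Eva, which uses 2 edges, and Arjun and Eva are not directly tied, so nothing shorter exists. So d(Arjun,Eva) = 2.

2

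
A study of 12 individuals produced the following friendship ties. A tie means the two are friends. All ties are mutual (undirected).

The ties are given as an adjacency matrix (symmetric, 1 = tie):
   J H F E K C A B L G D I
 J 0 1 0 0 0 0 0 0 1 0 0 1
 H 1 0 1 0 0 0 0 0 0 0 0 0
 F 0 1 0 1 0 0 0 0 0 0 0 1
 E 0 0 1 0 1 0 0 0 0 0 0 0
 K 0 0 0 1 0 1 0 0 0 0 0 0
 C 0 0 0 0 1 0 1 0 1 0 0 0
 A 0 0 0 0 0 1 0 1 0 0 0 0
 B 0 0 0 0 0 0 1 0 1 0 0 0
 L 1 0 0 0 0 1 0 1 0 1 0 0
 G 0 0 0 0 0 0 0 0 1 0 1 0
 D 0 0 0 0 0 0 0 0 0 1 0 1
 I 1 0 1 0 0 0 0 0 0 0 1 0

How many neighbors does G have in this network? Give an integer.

G is directly tied to D and L. That is 2 neighbors, so the degree of G is 2.

2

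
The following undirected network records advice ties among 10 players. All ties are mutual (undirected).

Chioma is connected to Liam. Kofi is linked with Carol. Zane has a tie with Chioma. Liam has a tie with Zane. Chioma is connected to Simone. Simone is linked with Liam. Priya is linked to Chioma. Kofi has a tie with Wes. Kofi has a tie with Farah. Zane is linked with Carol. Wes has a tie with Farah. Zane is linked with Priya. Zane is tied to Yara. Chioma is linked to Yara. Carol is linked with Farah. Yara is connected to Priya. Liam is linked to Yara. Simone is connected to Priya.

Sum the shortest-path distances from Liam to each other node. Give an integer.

Distances from Liam: Carol:2, Chioma:1, Farah:3, Kofi:3, Priya:2, Simone:1, Wes:4, Yara:1, Zane:1.
Sum = 2 + 1 + 3 + 3 + 2 + 1 + 4 + 1 + 1 = 18.

18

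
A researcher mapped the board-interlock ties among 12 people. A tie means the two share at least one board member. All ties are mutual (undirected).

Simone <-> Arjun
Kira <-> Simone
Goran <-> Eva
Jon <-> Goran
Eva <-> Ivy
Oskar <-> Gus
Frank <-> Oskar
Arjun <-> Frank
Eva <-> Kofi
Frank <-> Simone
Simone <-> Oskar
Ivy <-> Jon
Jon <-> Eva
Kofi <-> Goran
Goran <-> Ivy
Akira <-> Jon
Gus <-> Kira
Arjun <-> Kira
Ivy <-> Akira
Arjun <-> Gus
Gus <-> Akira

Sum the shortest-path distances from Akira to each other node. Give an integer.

Distances from Akira: Arjun:2, Eva:2, Frank:3, Goran:2, Gus:1, Ivy:1, Jon:1, Kira:2, Kofi:3, Oskar:2, Simone:3.
Sum = 2 + 2 + 3 + 2 + 1 + 1 + 1 + 2 + 3 + 2 + 3 = 22.

22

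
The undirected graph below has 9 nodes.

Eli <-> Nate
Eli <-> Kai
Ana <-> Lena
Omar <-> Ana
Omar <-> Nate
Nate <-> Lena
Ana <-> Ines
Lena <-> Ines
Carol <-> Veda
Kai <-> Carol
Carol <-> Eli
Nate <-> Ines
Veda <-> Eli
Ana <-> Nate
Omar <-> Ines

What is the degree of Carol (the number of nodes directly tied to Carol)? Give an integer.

3

Carol is directly tied to Eli, Kai, and Veda. That is 3 neighbors, so the degree of Carol is 3.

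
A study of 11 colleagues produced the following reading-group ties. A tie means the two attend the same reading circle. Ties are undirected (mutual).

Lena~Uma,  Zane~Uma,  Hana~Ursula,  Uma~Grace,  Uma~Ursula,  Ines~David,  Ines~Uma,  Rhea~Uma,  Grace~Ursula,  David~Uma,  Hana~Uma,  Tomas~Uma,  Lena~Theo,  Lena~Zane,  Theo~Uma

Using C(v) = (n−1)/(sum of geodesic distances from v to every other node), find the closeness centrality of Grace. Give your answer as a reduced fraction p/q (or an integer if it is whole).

Distances from Grace: David:2, Hana:2, Ines:2, Lena:2, Rhea:2, Theo:2, Tomas:2, Uma:1, Ursula:1, Zane:2. Sum = 18.
n = 11, so closeness = 10/18 = 5/9.

5/9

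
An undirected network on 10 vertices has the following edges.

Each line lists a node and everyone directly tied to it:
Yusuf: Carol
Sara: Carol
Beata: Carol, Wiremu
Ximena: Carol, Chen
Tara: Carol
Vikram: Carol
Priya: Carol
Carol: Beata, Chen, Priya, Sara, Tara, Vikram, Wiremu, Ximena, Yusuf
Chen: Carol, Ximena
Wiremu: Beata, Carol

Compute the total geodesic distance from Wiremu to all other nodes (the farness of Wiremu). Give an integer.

Distances from Wiremu: Beata:1, Carol:1, Chen:2, Priya:2, Sara:2, Tara:2, Vikram:2, Ximena:2, Yusuf:2.
Sum = 1 + 1 + 2 + 2 + 2 + 2 + 2 + 2 + 2 = 16.

16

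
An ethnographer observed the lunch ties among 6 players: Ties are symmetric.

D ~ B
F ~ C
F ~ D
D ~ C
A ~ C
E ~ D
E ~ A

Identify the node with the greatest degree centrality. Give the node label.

Degrees — A:2, B:1, C:3, D:4, E:2, F:2.
The maximum is 4, attained only by D.

D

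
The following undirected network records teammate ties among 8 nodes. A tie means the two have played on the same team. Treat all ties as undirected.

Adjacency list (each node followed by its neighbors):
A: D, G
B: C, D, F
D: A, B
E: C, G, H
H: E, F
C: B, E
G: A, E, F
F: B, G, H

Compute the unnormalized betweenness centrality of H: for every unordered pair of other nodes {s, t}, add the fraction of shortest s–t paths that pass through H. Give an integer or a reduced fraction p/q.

1/2

Pairs whose geodesics pass through H — E–F: 1/2.
All other pairs contribute 0.
Summing the contributions gives betweenness(H) = 1/2.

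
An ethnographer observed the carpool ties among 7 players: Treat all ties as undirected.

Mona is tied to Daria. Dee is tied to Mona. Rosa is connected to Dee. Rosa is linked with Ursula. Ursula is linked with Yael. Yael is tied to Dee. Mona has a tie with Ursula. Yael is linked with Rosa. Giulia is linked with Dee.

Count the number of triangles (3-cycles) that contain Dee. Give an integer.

1

Dee's neighbors: Giulia, Mona, Rosa, and Yael.
Neighbor pairs that are themselves tied: Dee–Rosa–Yael. Each forms one triangle with Dee, for 1 in total.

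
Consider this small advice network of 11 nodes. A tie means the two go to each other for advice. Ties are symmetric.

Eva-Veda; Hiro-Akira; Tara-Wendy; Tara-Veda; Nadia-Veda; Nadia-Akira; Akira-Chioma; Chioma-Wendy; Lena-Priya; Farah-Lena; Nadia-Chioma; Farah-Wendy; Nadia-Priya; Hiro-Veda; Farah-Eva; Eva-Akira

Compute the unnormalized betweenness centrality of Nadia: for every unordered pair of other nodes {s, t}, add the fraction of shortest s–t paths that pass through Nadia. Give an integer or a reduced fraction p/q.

Pairs whose geodesics pass through Nadia — Tara–Priya: 1; Tara–Akira: 1/4; Wendy–Priya: 1/2; Chioma–Priya: 1; Chioma–Lena: 1/2; Chioma–Veda: 1; Priya–Eva: 2/3; Priya–Akira: 1; Priya–Hiro: 2/2; Priya–Veda: 1; Lena–Akira: 1/2; Lena–Hiro: 2/4; Lena–Veda: 1/2; Akira–Veda: 1/3.
All other pairs contribute 0.
Summing the contributions gives betweenness(Nadia) = 39/4.

39/4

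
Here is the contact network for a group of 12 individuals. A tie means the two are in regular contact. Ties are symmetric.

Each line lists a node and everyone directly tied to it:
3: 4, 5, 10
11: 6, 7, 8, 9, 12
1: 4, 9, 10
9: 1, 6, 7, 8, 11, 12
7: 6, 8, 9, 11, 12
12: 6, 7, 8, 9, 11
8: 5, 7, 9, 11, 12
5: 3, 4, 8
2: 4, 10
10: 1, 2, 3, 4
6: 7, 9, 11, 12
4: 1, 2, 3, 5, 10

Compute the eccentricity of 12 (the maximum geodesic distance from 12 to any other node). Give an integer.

Distances from 12: 1:2, 2:4, 3:3, 4:3, 5:2, 6:1, 7:1, 8:1, 9:1, 10:3, 11:1.
The largest is 4 (to 2), so the eccentricity of 12 is 4.

4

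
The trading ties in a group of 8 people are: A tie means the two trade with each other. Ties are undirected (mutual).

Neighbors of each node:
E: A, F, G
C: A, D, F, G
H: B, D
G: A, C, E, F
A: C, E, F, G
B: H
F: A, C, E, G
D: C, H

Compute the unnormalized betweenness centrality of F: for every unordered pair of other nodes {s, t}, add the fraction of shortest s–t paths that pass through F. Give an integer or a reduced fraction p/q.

Pairs whose geodesics pass through F — E–C: 1/3; E–H: 1/3; E–D: 1/3; E–B: 1/3.
All other pairs contribute 0.
Summing the contributions gives betweenness(F) = 4/3.

4/3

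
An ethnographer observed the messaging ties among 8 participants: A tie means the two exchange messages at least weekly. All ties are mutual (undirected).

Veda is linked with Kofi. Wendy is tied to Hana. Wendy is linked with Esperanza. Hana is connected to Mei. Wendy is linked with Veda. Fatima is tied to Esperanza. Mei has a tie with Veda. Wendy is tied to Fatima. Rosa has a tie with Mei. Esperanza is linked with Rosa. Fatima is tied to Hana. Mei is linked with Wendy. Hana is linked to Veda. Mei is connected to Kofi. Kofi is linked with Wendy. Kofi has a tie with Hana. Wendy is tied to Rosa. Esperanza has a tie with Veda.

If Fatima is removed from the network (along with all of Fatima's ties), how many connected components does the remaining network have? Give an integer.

1

Fatima's neighbors (Esperanza, Hana, and Wendy) remain reachable from one another through other ties, so the rest of the network stays in one piece.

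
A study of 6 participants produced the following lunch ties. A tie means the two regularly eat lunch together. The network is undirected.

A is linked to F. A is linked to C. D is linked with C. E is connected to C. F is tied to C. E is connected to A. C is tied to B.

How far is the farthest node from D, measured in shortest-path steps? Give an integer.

Distances from D: A:2, B:2, C:1, E:2, F:2.
The largest is 2 (to E, F, B, and A), so the eccentricity of D is 2.

2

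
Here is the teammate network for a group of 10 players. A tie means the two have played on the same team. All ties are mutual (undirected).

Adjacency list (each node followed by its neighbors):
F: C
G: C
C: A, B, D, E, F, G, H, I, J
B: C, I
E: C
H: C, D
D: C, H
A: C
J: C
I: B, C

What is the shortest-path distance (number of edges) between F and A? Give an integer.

2

One shortest route is F – C – A, which uses 2 edges, and F and A are not directly tied, so nothing shorter exists. So d(F,A) = 2.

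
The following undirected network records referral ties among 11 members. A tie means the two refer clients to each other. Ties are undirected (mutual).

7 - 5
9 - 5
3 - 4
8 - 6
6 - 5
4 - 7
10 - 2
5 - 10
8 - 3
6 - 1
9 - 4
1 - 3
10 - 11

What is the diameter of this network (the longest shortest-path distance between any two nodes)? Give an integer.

5

Eccentricity of each node (its greatest distance to any other): 1:4, 2:5, 3:5, 4:4, 5:3, 6:3, 7:3, 8:4, 9:3, 10:4, 11:5.
The maximum eccentricity is 5, realized for instance by the pair 2–3 via 2 – 10 – 5 – 7 – 4 – 3. So the diameter is 5.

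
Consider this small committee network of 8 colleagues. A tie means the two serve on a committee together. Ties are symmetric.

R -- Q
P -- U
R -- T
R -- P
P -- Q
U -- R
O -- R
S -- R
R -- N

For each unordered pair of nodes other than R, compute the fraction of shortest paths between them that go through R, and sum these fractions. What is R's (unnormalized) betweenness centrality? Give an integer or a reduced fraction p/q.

Pairs whose geodesics pass through R — T–Q: 1; T–U: 1; T–S: 1; T–O: 1; T–P: 1; T–N: 1; Q–U: 1/2; Q–S: 1; Q–O: 1; Q–N: 1; U–S: 1; U–O: 1; U–N: 1; S–O: 1 … (+5 more pairs).
All other pairs contribute 0.
Summing the contributions gives betweenness(R) = 37/2.

37/2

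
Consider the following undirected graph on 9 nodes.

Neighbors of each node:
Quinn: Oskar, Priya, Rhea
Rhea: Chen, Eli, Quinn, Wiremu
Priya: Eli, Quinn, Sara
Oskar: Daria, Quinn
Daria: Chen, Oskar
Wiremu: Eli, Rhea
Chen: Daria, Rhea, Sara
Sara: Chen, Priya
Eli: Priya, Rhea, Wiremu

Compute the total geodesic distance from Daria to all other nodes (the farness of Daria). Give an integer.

Distances from Daria: Chen:1, Eli:3, Oskar:1, Priya:3, Quinn:2, Rhea:2, Sara:2, Wiremu:3.
Sum = 1 + 3 + 1 + 3 + 2 + 2 + 2 + 3 = 17.

17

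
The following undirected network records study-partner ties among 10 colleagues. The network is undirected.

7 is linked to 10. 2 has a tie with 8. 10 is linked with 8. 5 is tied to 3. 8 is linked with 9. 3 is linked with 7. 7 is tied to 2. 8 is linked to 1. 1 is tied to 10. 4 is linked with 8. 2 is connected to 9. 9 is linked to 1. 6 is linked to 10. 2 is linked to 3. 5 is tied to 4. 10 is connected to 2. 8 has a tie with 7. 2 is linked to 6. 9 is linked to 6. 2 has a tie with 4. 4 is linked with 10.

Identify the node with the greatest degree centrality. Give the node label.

Degrees — 1:3, 2:7, 3:3, 4:4, 5:2, 6:3, 7:4, 8:6, 9:4, 10:6.
The maximum is 7, attained only by 2.

2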